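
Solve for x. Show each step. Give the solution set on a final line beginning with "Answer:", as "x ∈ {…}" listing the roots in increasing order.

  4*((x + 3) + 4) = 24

Step 1. [4*((x + 3) + 4) = 24] 4 out front; divide by 4, so div: (x + 3) + 4 = 6.
Step 2. [(x + 3) + 4 = 6] subtract 4: x sits inside (… + 4). So sub: x + 3 = 2.
Step 3. [x + 3 = 2] 3 comes off first (subtract 3). So sub: x = -1.

Answer: x ∈ {-1}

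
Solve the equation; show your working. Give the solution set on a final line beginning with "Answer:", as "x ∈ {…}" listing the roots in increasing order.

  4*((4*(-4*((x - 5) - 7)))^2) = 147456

Step 1. [4*((4*(-4*((x - 5) - 7)))^2) = 147456] divide by the outer 4, so div: (4*(-4*((x - 5) - 7)))^2 = 36864.
Step 2. [(4*(-4*((x - 5) - 7)))^2 = 36864] 36864 ≥ 0, LHS is (·)² — take ±√, so sqrt: 4*(-4*((x - 5) - 7)) = 192 or -192.
Step 3. [4*(-4*((x - 5) - 7)) = 192 or -192] divide by the outer 4. So div: -4*((x - 5) - 7) = 48 or -48.
Step 4. [-4*((x - 5) - 7) = 48 or -48] LHS = -4·(…); ÷-4 both sides ⇒ div: (x - 5) - 7 = -12 or 12.
Step 5. [(x - 5) - 7 = -12 or 12] the outer -7 inverts by adding 7, so sub: x - 5 = -5 or 19.
Step 6. [x - 5 = -5 or 19] peel the -5: add 5 from each side ⇒ sub: x = 0 or 24.

Answer: x ∈ {0, 24}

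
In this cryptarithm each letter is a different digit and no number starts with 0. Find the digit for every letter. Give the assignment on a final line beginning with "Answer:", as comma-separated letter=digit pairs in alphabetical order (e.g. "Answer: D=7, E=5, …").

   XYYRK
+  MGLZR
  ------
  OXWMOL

Step 1. [O] O is the leading digit of a 6-digit sum of two 5-digit numbers; the final carry is exactly 1, so O=1.
Step 2. [col 1: K + R ≡ L (mod 10)] several values work for L in column 1 (K + R ≡ L (mod 10), carry-in 0); try L=2. So L=2.
Step 3. [col 1: K + R ≡ L (mod 10)] several values work for R in column 1 (K + R ≡ L (mod 10), carry-in 0); try R=7, so R=7.
Step 4. [col 1: K + R ≡ L (mod 10)] in column 1 we have K+R≡L with carry-in 0; given R=7, L=2 and digits 1,2,7 already taken and all letters distinct, that pins K to 5 ⇒ K=5.
Step 5. [col 2: R + Z ≡ O (mod 10)] from column 2 (R=7, O=1, carry-in 1, digits 1,2,5,7 already taken and all letters distinct): Z must equal 3, so Z=3.
Step 6. [col 3: Y + L ≡ M (mod 10)] column 3 reads Y+L+carry(1)=M with L=2; with digits 1,2,3,5,7 already taken and all letters distinct, the only value for Y is 6, so Y=6.
Step 7. [col 3: Y + L ≡ M (mod 10)] from column 3 (Y=6, L=2, carry-in 1, digits 1,2,3,5,6,7 already taken and all letters distinct): M must equal 9 ⇒ M=9.
Step 8. [col 4: Y + G ≡ W (mod 10)] G=4 is one option consistent with column 4 (Y + G ≡ W (mod 10), carry-in 0) — take it ⇒ G=4.
Step 9. [col 4: Y + G ≡ W (mod 10)] in column 4 we have Y+G≡W with carry-in 0; given Y=6, G=4 and digits 1,2,3,4,5,6,7,9 already taken and all letters distinct, that pins W to 0, so W=0.
Step 10. [col 5: X + M ≡ X (mod 10)] from column 5 (M=9, carry-in 1, digits 0,1,2,3,4,5,6,7,9 already taken and all letters distinct): X must equal 8 ⇒ X=8.

Answer: G=4, K=5, L=2, M=9, O=1, R=7, W=0, X=8, Y=6, Z=3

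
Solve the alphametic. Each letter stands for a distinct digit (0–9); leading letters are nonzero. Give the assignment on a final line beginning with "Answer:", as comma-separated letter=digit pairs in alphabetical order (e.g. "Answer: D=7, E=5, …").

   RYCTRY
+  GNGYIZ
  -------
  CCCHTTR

Step 1. [col 1: Y + Z ≡ R (mod 10)] no forcing yet in column 1 (carry-in 0); Z=8 is free and consistent — try it ⇒ Z=8.
Step 2. [col 1: Y + Z ≡ R (mod 10)] no forcing yet in column 1 (carry-in 0); Y=9 is free and consistent — try it, so Y=9.
Step 3. [C] C is the leading digit of a 7-digit sum of two 6-digit numbers; the final carry is exactly 1 ⇒ C=1.
Step 4. [col 1: Y + Z ≡ R (mod 10)] column 1 reads Y+Z+carry(0)=R with Y=9, Z=8; with digits 1,8,9 already taken and all letters distinct, the only value for R is 7. So R=7.
Step 5. [col 2: R + I ≡ T (mod 10)] no forcing yet in column 2 (carry-in 1); T=4 is free and consistent — try it, so T=4.
Step 6. [col 2: R + I ≡ T (mod 10)] column 2: given R=7, T=4, carry-in 1, and digits 1,4,7,8,9 already taken and all letters distinct, R+I≡T (mod 10) forces I=6, so I=6.
Step 7. [col 4: C + G ≡ H (mod 10)] no forcing yet in column 4 (carry-in 1); G=3 is free and consistent — try it ⇒ G=3.
Step 8. [col 4: C + G ≡ H (mod 10)] column 4 reads C+G+carry(1)=H with C=1, G=3; with digits 1,3,4,6,7,8,9 already taken and all letters distinct, the only value for H is 5 ⇒ H=5.
Step 9. [col 5: Y + N ≡ C (mod 10)] column 5: given Y=9, C=1, carry-in 0, and digits 1,3,4,5,6,7,8,9 already taken and all letters distinct, Y+N≡C (mod 10) forces N=2. So N=2.

Answer: C=1, G=3, H=5, I=6, N=2, R=7, T=4, Y=9, Z=8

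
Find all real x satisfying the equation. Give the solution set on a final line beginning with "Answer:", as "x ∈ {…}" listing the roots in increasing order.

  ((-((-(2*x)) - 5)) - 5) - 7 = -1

Step 1. [((-((-(2*x)) - 5)) - 5) - 7 = -1] 7 comes off first (add 7), so sub: (-((-(2*x)) - 5)) - 5 = 6.
Step 2. [(-((-(2*x)) - 5)) - 5 = 6] -5 is outermost — add 5 both sides. So sub: -((-(2*x)) - 5) = 11.
Step 3. [-((-(2*x)) - 5) = 11] LHS negated; negate both sides, so neg: (-(2*x)) - 5 = -11.
Step 4. [(-(2*x)) - 5 = -11] add 5: x sits inside (… - 5), so sub: -(2*x) = -6.
Step 5. [-(2*x) = -6] leading − — multiply by −1 ⇒ neg: 2*x = 6.
Step 6. [2*x = 6] 2 out front; divide by 2. So div: x = 3.

Answer: x ∈ {3}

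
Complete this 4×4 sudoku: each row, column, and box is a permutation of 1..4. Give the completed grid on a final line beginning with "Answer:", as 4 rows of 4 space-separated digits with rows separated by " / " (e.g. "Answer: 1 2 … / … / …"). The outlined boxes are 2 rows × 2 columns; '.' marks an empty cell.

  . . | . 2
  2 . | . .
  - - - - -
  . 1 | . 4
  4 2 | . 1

Step 1. [r4c3∈{3}] only 3 remains possible at r4c3. So r4c3=3.
Step 2. [r2c3∈{1,4}] row 2 places 1 nowhere but r2c3. So r2c3=1.
Step 3. [r2c2∈{3,4}] across row 2, 4 lands solely at r2c2. So r2c2=4.
Step 4. [r1c2∈{3}] r1c2 is down to just 3. So r1c2=3.
Step 5. [r3c1∈{3}] r3c1 has the single candidate 3, so r3c1=3.
Step 6. [r1c1∈{1}] r1c1's peers cover all but 1. So r1c1=1.
Step 7. [r1c3∈{4}] r1c3 has the single candidate 4 ⇒ r1c3=4.
Step 8. [r2c4∈{3}] r2c4 is down to just 3, so r2c4=3.
Step 9. [r3c3∈{2}] nothing but 2 survives at r3c3. So r3c3=2.

Answer: 1 3 4 2 / 2 4 1 3 / 3 1 2 4 / 4 2 3 1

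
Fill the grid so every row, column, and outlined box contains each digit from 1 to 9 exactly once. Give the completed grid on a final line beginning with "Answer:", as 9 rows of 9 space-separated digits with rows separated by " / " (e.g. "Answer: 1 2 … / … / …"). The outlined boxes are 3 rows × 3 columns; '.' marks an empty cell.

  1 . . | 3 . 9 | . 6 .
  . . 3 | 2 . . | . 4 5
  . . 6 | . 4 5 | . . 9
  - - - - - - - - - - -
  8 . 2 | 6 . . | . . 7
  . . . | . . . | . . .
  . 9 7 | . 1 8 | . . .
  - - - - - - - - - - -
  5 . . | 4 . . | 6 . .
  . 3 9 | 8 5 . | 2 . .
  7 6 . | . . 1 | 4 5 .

Step 1. [r7c8∈{1,3,7,8,9}] 9 has one home in box 9: r7c8, so r7c8=9.
Step 2. [r2c7∈{1,7,8}] r2c7 is the only open cell in row 2 admitting 1 ⇒ r2c7=1.
Step 3. [r7c2∈{1,2,8}] r7c2 is the only open cell in box 7 admitting 2 ⇒ r7c2=2.
Step 4. [r5c6∈{2,3,4,7}] r5c6 is the only open cell in col 6 admitting 2. So r5c6=2.
Step 5. [r8c8∈{1,7}] in box 9, 7 fits only at r8c8 ⇒ r8c8=7.
Step 6. [r2c5∈{6,7,8}] across col 5, 6 lands solely at r2c5 ⇒ r2c5=6.
Step 7. [r1c5∈{7,8}] r1c5 is the only open cell in col 5 admitting 8, so r1c5=8.
Step 8. [r2c6∈{7}] r2c6 has the single candidate 7. So r2c6=7.
Step 9. [r7c6∈{3}] r7c6 has the single candidate 3 ⇒ r7c6=3.
Step 10. [r5c4∈{5,7,9}] r5c4 is the only open cell in col 4 admitting 7, so r5c4=7.
Step 11. [r7c3∈{1,8}] r7c3 is the only open cell in box 7 admitting 1. So r7c3=1.
Step 12. [r9c9∈{3,8}] 3 has one home in row 9: r9c9. So r9c9=3.
Step 13. [r8c1∈{4}] only 4 remains possible at r8c1, so r8c1=4.
Step 14. [r6c9∈{2,4,6}] 4 has one home in row 6: r6c9 ⇒ r6c9=4.
Step 15. [r5c9∈{1,6,8}] r5c9 is the only open cell in col 9 admitting 6. So r5c9=6.
Step 16. [r5c1∈{3}] nothing but 3 survives at r5c1 ⇒ r5c1=3.
Step 17. [r4c5∈{3,9}] r4c5 is the only open cell in col 5 admitting 3. So r4c5=3.
Step 18. [r1c7∈{7}] r1c7 is down to just 7, so r1c7=7.
Step 19. [r6c8∈{2,3}] 2 has one home in row 6: r6c8, so r6c8=2.
Step 20. [r4c7∈{5,9}] r4c7 is the only open cell in row 4 admitting 9, so r4c7=9.
Step 21. [r4c2∈{1,4,5}] r4c2 is the only open cell in row 4 admitting 5. So r4c2=5.
Step 22. [r5c2∈{1,4}] r5c2 is the only open cell in col 2 admitting 1, so r5c2=1.
Step 23. [r5c8∈{8}] r5c8 has the single candidate 8. So r5c8=8.
Step 24. [r3c7∈{3,8}] col 7 places 8 nowhere but r3c7, so r3c7=8.
Step 25. [r6c4∈{5}] r6c4 has the single candidate 5 ⇒ r6c4=5.
Step 26. [r1c2∈{4}] r1c2 has the single candidate 4 ⇒ r1c2=4.
Step 27. [r5c5∈{9}] r5c5's peers cover all but 9 ⇒ r5c5=9.
Step 28. [r4c6∈{4}] r4c6's peers cover all but 4 ⇒ r4c6=4.
Step 29. [r2c1∈{9}] r2c1's peers cover all but 9 ⇒ r2c1=9.
Step 30. [r4c8∈{1}] r4c8's peers cover all but 1 ⇒ r4c8=1.
Step 31. [r9c4∈{9}] r9c4's peers cover all but 9 ⇒ r9c4=9.
Step 32. [r9c3∈{8}] r9c3's peers cover all but 8 ⇒ r9c3=8.
Step 33. [r7c9∈{8}] nothing but 8 survives at r7c9, so r7c9=8.
Step 34. [r7c5∈{7}] r7c5 is down to just 7. So r7c5=7.
Step 35. [r1c9∈{2}] r1c9 has the single candidate 2. So r1c9=2.
Step 36. [r8c6∈{6}] only 6 remains possible at r8c6, so r8c6=6.
Step 37. [r9c5∈{2}] only 2 remains possible at r9c5. So r9c5=2.
Step 38. [r6c1∈{6}] only 6 remains possible at r6c1. So r6c1=6.
Step 39. [r6c7∈{3}] r6c7 is down to just 3, so r6c7=3.
Step 40. [r1c3∈{5}] nothing but 5 survives at r1c3 ⇒ r1c3=5.
Step 41. [r3c2∈{7}] nothing but 7 survives at r3c2, so r3c2=7.
Step 42. [r2c2∈{8}] only 8 remains possible at r2c2 ⇒ r2c2=8.
Step 43. [r8c9∈{1}] nothing but 1 survives at r8c9, so r8c9=1.
Step 44. [r5c7∈{5}] only 5 remains possible at r5c7 ⇒ r5c7=5.
Step 45. [r5c3∈{4}] r5c3's peers cover all but 4, so r5c3=4.
Step 46. [r3c1∈{2}] only 2 remains possible at r3c1, so r3c1=2.
Step 47. [r3c8∈{3}] r3c8's peers cover all but 3, so r3c8=3.
Step 48. [r3c4∈{1}] r3c4 is down to just 1, so r3c4=1.

Answer: 1 4 5 3 8 9 7 6 2 / 9 8 3 2 6 7 1 4 5 / 2 7 6 1 4 5 8 3 9 / 8 5 2 6 3 4 9 1 7 / 3 1 4 7 9 2 5 8 6 / 6 9 7 5 1 8 3 2 4 / 5 2 1 4 7 3 6 9 8 / 4 3 9 8 5 6 2 7 1 / 7 6 8 9 2 1 4 5 3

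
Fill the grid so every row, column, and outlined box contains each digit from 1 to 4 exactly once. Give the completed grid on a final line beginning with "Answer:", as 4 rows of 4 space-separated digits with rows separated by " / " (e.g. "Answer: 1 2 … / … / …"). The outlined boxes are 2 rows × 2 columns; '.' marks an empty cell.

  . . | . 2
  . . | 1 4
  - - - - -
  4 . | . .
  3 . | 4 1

Step 1. [r4c2∈{2}] only 2 remains possible at r4c2 ⇒ r4c2=2.
Step 2. [r1c2∈{1,3,4}] r1c2 is the only open cell in row 1 admitting 4 ⇒ r1c2=4.
Step 3. [r3c4∈{3}] r3c4 has the single candidate 3. So r3c4=3.
Step 4. [r2c1∈{2}] nothing but 2 survives at r2c1. So r2c1=2.
Step 5. [r1c3∈{3}] r1c3's peers cover all but 3. So r1c3=3.
Step 6. [r3c2∈{1}] r3c2 has the single candidate 1 ⇒ r3c2=1.
Step 7. [r1c1∈{1}] r1c1 has the single candidate 1, so r1c1=1.
Step 8. [r2c2∈{3}] nothing but 3 survives at r2c2. So r2c2=3.
Step 9. [r3c3∈{2}] r3c3's peers cover all but 2. So r3c3=2.

Answer: 1 4 3 2 / 2 3 1 4 / 4 1 2 3 / 3 2 4 1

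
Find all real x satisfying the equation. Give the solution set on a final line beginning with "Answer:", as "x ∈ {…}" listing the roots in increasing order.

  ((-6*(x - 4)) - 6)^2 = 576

Step 1. [((-6*(x - 4)) - 6)^2 = 576] LHS squared, RHS 576 ≥ 0: apply √ (±) ⇒ sqrt: (-6*(x - 4)) - 6 = 24 or -24.
Step 2. [(-6*(x - 4)) - 6 = 24 or -24] -6 divides every term; factor it out, so factor: (x - 4) + 1 = -4 or 4.
Step 3. [(x - 4) + 1 = -4 or 4] peel the +1: subtract 1 from each side ⇒ sub: x - 4 = -5 or 3.
Step 4. [x - 4 = -5 or 3] the outer -4 inverts by adding 4, so sub: x = -1 or 7.

Answer: x ∈ {-1, 7}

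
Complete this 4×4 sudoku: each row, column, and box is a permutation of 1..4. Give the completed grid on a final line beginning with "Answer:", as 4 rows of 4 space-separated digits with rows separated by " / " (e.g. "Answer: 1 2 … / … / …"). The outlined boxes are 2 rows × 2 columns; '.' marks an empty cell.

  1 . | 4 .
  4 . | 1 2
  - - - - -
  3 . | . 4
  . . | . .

Step 1. [r4c1∈{2}] only 2 remains possible at r4c1, so r4c1=2.
Step 2. [r4c4∈{1,3}] col 4 places 1 nowhere but r4c4. So r4c4=1.
Step 3. [r1c2∈{2,3}] in row 1, 2 fits only at r1c2. So r1c2=2.
Step 4. [r4c2∈{4}] r4c2 is down to just 4 ⇒ r4c2=4.
Step 5. [r2c2∈{3}] nothing but 3 survives at r2c2. So r2c2=3.
Step 6. [r4c3∈{3}] nothing but 3 survives at r4c3. So r4c3=3.
Step 7. [r3c2∈{1}] r3c2 is down to just 1 ⇒ r3c2=1.
Step 8. [r1c4∈{3}] r1c4's peers cover all but 3, so r1c4=3.
Step 9. [r3c3∈{2}] r3c3's peers cover all but 2 ⇒ r3c3=2.

Answer: 1 2 4 3 / 4 3 1 2 / 3 1 2 4 / 2 4 3 1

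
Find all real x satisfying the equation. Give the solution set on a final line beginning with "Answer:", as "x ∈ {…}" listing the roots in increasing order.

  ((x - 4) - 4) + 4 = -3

Step 1. [((x - 4) - 4) + 4 = -3] subtract 4: x sits inside (… + 4), so sub: (x - 4) - 4 = -7.
Step 2. [(x - 4) - 4 = -7] 4 comes off first (add 4). So sub: x - 4 = -3.
Step 3. [x - 4 = -3] add 4: x sits inside (… - 4) ⇒ sub: x = 1.

Answer: x ∈ {1}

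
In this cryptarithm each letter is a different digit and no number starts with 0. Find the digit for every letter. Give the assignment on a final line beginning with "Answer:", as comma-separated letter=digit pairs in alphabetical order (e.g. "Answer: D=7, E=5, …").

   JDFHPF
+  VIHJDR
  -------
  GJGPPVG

Step 1. [col 1: F + R ≡ G (mod 10)] no forcing yet in column 1 (carry-in 0); F=6 is free and consistent — try it. So F=6.
Step 2. [col 1: F + R ≡ G (mod 10)] several values work for G in column 1 (F + R ≡ G (mod 10), carry-in 0); try G=1 ⇒ G=1.
Step 3. [col 1: F + R ≡ G (mod 10)] from column 1 (F=6, G=1, carry-in 0, digits 1,6 already taken and all letters distinct): R must equal 5, so R=5.
Step 4. [col 2: P + D ≡ V (mod 10)] D=8 is one option consistent with column 2 (P + D ≡ V (mod 10), carry-in 1) — take it. So D=8.
Step 5. [col 2: P + D ≡ V (mod 10)] V=9 is one option consistent with column 2 (P + D ≡ V (mod 10), carry-in 1) — take it, so V=9.
Step 6. [col 2: P + D ≡ V (mod 10)] in column 2 we have P+D≡V with carry-in 1; given D=8, V=9 and digits 1,5,6,8,9 already taken and all letters distinct, that pins P to 0, so P=0.
Step 7. [col 3: H + J ≡ P (mod 10)] no forcing yet in column 3 (carry-in 0); J=7 is free and consistent — try it, so J=7.
Step 8. [col 3: H + J ≡ P (mod 10)] in column 3 we have H+J≡P with carry-in 0; given J=7, P=0 and digits 0,1,5,6,7,8,9 already taken and all letters distinct, that pins H to 3 ⇒ H=3.
Step 9. [col 5: D + I ≡ G (mod 10)] from column 5 (D=8, G=1, carry-in 1, digits 0,1,3,5,6,7,8,9 already taken and all letters distinct): I must equal 2, so I=2.

Answer: D=8, F=6, G=1, H=3, I=2, J=7, P=0, R=5, V=9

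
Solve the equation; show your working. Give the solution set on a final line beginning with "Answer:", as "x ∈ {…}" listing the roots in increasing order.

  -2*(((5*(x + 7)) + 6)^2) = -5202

Step 1. [-2*(((5*(x + 7)) + 6)^2) = -5202] divide by the outer -2. So div: ((5*(x + 7)) + 6)^2 = 2601.
Step 2. [((5*(x + 7)) + 6)^2 = 2601] √ both sides: 2601 ≥ 0 gives two branches. So sqrt: (5*(x + 7)) + 6 = 51 or -51.
Step 3. [(5*(x + 7)) + 6 = 51 or -51] the outer +6 inverts by subtracting 6. So sub: 5*(x + 7) = 45 or -57.
Step 4. [5*(x + 7) = 45 or -57] divide by the outer 5 ⇒ div: x + 7 = 9 or -57/5.
Step 5. [x + 7 = 9 or -57/5] the outer +7 inverts by subtracting 7. So sub: x = 2 or -92/5.

Answer: x ∈ {-92/5, 2}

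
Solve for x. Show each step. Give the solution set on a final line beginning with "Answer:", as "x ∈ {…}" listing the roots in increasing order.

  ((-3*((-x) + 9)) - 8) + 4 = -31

Step 1. [((-3*((-x) + 9)) - 8) + 4 = -31] the outer +4 inverts by subtracting 4 ⇒ sub: (-3*((-x) + 9)) - 8 = -35.
Step 2. [(-3*((-x) + 9)) - 8 = -35] add 8: x sits inside (… - 8), so sub: -3*((-x) + 9) = -27.
Step 3. [-3*((-x) + 9) = -27] divide by the outer -3, so div: (-x) + 9 = 9.
Step 4. [(-x) + 9 = 9] the outer +9 inverts by subtracting 9 ⇒ sub: -x = 0.
Step 5. [-x = 0] leading − — multiply by −1. So neg: x = 0.

Answer: x ∈ {0}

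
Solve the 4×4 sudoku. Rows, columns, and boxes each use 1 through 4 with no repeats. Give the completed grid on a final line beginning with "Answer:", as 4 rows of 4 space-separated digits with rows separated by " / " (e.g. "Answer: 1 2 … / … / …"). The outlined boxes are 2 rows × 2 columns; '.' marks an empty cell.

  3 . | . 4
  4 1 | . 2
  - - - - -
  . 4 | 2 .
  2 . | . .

Step 1. [r3c4∈{1,3}] 3 has one home in row 3: r3c4, so r3c4=3.
Step 2. [r1c3∈{1}] only 1 remains possible at r1c3, so r1c3=1.
Step 3. [r1c2∈{2}] only 2 remains possible at r1c2. So r1c2=2.
Step 4. [r3c1∈{1}] r3c1 has the single candidate 1 ⇒ r3c1=1.
Step 5. [r4c3∈{4}] only 4 remains possible at r4c3, so r4c3=4.
Step 6. [r2c3∈{3}] nothing but 3 survives at r2c3 ⇒ r2c3=3.
Step 7. [r4c4∈{1}] r4c4 has the single candidate 1, so r4c4=1.
Step 8. [r4c2∈{3}] only 3 remains possible at r4c2. So r4c2=3.

Answer: 3 2 1 4 / 4 1 3 2 / 1 4 2 3 / 2 3 4 1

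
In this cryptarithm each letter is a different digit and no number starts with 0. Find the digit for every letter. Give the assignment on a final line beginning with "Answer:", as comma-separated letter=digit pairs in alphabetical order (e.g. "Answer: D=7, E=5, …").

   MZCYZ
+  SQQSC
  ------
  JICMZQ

Step 1. [col 1: Z + C ≡ Q (mod 10)] several values work for Z in column 1 (Z + C ≡ Q (mod 10), carry-in 0); try Z=5 ⇒ Z=5.
Step 2. [col 1: Z + C ≡ Q (mod 10)] C=7 is one option consistent with column 1 (Z + C ≡ Q (mod 10), carry-in 0) — take it, so C=7.
Step 3. [col 1: Z + C ≡ Q (mod 10)] in column 1 we have Z+C≡Q with carry-in 0; given Z=5, C=7 and digits 5,7 already taken and all letters distinct, that pins Q to 2, so Q=2.
Step 4. [col 2: Y + S ≡ Z (mod 10)] column 2 (Y + S ≡ Z (mod 10), carry-in 1) doesn't pin Y yet; pick Y=0 and continue ⇒ Y=0.
Step 5. [J] adding two 5-digit numbers gives at most 5+1 digits, and here it does — J is that final carry and must be 1. So J=1.
Step 6. [col 2: Y + S ≡ Z (mod 10)] column 2 reads Y+S+carry(1)=Z with Y=0, Z=5; with digits 0,1,2,5,7 already taken and all letters distinct, the only value for S is 4 ⇒ S=4.
Step 7. [col 3: C + Q ≡ M (mod 10)] column 3 reads C+Q+carry(0)=M with C=7, Q=2; with digits 0,1,2,4,5,7 already taken and all letters distinct, the only value for M is 9. So M=9.
Step 8. [col 5: M + S ≡ I (mod 10)] column 5: given M=9, S=4, carry-in 0, and digits 0,1,2,4,5,7,9 already taken and all letters distinct, M+S≡I (mod 10) forces I=3, so I=3.

Answer: C=7, I=3, J=1, M=9, Q=2, S=4, Y=0, Z=5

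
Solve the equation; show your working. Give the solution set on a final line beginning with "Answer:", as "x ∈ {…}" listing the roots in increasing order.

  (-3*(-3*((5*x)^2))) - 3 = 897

Step 1. [(-3*(-3*((5*x)^2))) - 3 = 897] -3 | LHS and -3 | 897: pull -3 out, so factor: (-3*((5*x)^2)) + 1 = -299.
Step 2. [(-3*((5*x)^2)) + 1 = -299] the outer +1 inverts by subtracting 1 ⇒ sub: -3*((5*x)^2) = -300.
Step 3. [-3*((5*x)^2) = -300] LHS = -3·(…); ÷-3 both sides ⇒ div: (5*x)^2 = 100.
Step 4. [(5*x)^2 = 100] 100 ≥ 0, LHS is (·)² — take ±√ ⇒ sqrt: 5*x = 10 or -10.
Step 5. [5*x = 10 or -10] LHS = 5·(…); ÷5 both sides. So div: x = 2 or -2.

Answer: x ∈ {-2, 2}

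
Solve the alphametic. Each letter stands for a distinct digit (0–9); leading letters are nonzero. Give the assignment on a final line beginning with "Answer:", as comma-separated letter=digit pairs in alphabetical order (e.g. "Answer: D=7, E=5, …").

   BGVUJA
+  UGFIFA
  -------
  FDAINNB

Step 1. [col 1: A + A ≡ B (mod 10)] no forcing yet in column 1 (carry-in 0); A=8 is free and consistent — try it, so A=8.
Step 2. [F] adding two 6-digit numbers gives at most 6+1 digits, and here it does — F is that final carry and must be 1, so F=1.
Step 3. [col 1: A + A ≡ B (mod 10)] column 1 reads A+A+carry(0)=B with A=8; with digits 1,8 already taken and all letters distinct, the only value for B is 6 ⇒ B=6.
Step 4. [col 2: J + F ≡ N (mod 10)] no forcing yet in column 2 (carry-in 1); N=2 is free and consistent — try it. So N=2.
Step 5. [col 2: J + F ≡ N (mod 10)] column 2 reads J+F+carry(1)=N with F=1, N=2; with digits 1,2,6,8 already taken and all letters distinct, the only value for J is 0. So J=0.
Step 6. [col 3: U + I ≡ N (mod 10)] column 3 (U + I ≡ N (mod 10), carry-in 0) doesn't pin U yet; pick U=7 and continue, so U=7.
Step 7. [col 3: U + I ≡ N (mod 10)] in column 3 we have U+I≡N with carry-in 0; given U=7, N=2 and digits 0,1,2,6,7,8 already taken and all letters distinct, that pins I to 5, so I=5.
Step 8. [col 4: V + F ≡ I (mod 10)] column 4 reads V+F+carry(1)=I with F=1, I=5; with digits 0,1,2,5,6,7,8 already taken and all letters distinct, the only value for V is 3, so V=3.
Step 9. [col 5: G + G ≡ A (mod 10)] several values work for G in column 5 (G + G ≡ A (mod 10), carry-in 0); try G=9. So G=9.
Step 10. [col 6: B + U ≡ D (mod 10)] in column 6 we have B+U≡D with carry-in 1; given B=6, U=7 and digits 0,1,2,3,5,6,7,8,9 already taken and all letters distinct, that pins D to 4. So D=4.

Answer: A=8, B=6, D=4, F=1, G=9, I=5, J=0, N=2, U=7, V=3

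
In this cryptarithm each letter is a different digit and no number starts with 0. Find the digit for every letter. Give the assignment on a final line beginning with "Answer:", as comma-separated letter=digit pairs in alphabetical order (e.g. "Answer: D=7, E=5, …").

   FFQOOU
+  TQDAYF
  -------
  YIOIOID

Step 1. [col 1: U + F ≡ D (mod 10)] several values work for U in column 1 (U + F ≡ D (mod 10), carry-in 0); try U=2. So U=2.
Step 2. [Y] Y is the leading digit of a 7-digit sum of two 6-digit numbers; the final carry is exactly 1, so Y=1.
Step 3. [col 1: U + F ≡ D (mod 10)] F=7 is one option consistent with column 1 (U + F ≡ D (mod 10), carry-in 0) — take it, so F=7.
Step 4. [col 1: U + F ≡ D (mod 10)] from column 1 (U=2, F=7, carry-in 0, digits 1,2,7 already taken and all letters distinct): D must equal 9 ⇒ D=9.
Step 5. [col 2: O + Y ≡ I (mod 10)] column 2 (O + Y ≡ I (mod 10), carry-in 0) doesn't pin I yet; pick I=4 and continue, so I=4.
Step 6. [col 2: O + Y ≡ I (mod 10)] from column 2 (Y=1, I=4, carry-in 0, digits 1,2,4,7,9 already taken and all letters distinct): O must equal 3, so O=3.
Step 7. [col 3: O + A ≡ O (mod 10)] from column 3 (O=3, carry-in 0, digits 1,2,3,4,7,9 already taken and all letters distinct): A must equal 0 ⇒ A=0.
Step 8. [col 4: Q + D ≡ I (mod 10)] column 4 reads Q+D+carry(0)=I with D=9, I=4; with digits 0,1,2,3,4,7,9 already taken and all letters distinct, the only value for Q is 5. So Q=5.
Step 9. [col 6: F + T ≡ I (mod 10)] column 6: given F=7, I=4, carry-in 1, and digits 0,1,2,3,4,5,7,9 already taken and all letters distinct, F+T≡I (mod 10) forces T=6. So T=6.

Answer: A=0, D=9, F=7, I=4, O=3, Q=5, T=6, U=2, Y=1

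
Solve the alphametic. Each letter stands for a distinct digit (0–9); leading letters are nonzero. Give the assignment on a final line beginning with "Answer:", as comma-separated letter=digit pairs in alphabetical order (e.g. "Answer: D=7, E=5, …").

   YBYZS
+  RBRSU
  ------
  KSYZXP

Step 1. [K] adding two 5-digit numbers gives at most 5+1 digits, and here it does — K is that final carry and must be 1, so K=1.
Step 2. [col 1: S + U ≡ P (mod 10)] column 1 (S + U ≡ P (mod 10), carry-in 0) doesn't pin P yet; pick P=4 and continue, so P=4.
Step 3. [col 1: S + U ≡ P (mod 10)] several values work for S in column 1 (S + U ≡ P (mod 10), carry-in 0); try S=5, so S=5.
Step 4. [col 1: S + U ≡ P (mod 10)] from column 1 (S=5, P=4, carry-in 0, digits 1,4,5 already taken and all letters distinct): U must equal 9. So U=9.
Step 5. [col 2: Z + S ≡ X (mod 10)] column 2 (Z + S ≡ X (mod 10), carry-in 1) doesn't pin X yet; pick X=2 and continue ⇒ X=2.
Step 6. [col 2: Z + S ≡ X (mod 10)] column 2: given S=5, X=2, carry-in 1, and digits 1,2,4,5,9 already taken and all letters distinct, Z+S≡X (mod 10) forces Z=6. So Z=6.
Step 7. [col 3: Y + R ≡ Z (mod 10)] R=8 is one option consistent with column 3 (Y + R ≡ Z (mod 10), carry-in 1) — take it ⇒ R=8.
Step 8. [col 3: Y + R ≡ Z (mod 10)] in column 3 we have Y+R≡Z with carry-in 1; given R=8, Z=6 and digits 1,2,4,5,6,8,9 already taken and all letters distinct, that pins Y to 7 ⇒ Y=7.
Step 9. [col 4: B + B ≡ Y (mod 10)] in column 4 we have B+B≡Y with carry-in 1; given Y=7 and digits 1,2,4,5,6,7,8,9 already taken and all letters distinct, that pins B to 3. So B=3.

Answer: B=3, K=1, P=4, R=8, S=5, U=9, X=2, Y=7, Z=6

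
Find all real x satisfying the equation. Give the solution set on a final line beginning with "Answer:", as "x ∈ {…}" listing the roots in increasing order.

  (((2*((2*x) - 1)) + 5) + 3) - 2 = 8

Step 1. [(((2*((2*x) - 1)) + 5) + 3) - 2 = 8] peel the -2: add 2 from each side, so sub: ((2*((2*x) - 1)) + 5) + 3 = 10.
Step 2. [((2*((2*x) - 1)) + 5) + 3 = 10] subtract 3: x sits inside (… + 3), so sub: (2*((2*x) - 1)) + 5 = 7.
Step 3. [(2*((2*x) - 1)) + 5 = 7] 5 comes off first (subtract 5), so sub: 2*((2*x) - 1) = 2.
Step 4. [2*((2*x) - 1) = 2] LHS = 2·(…); ÷2 both sides. So div: (2*x) - 1 = 1.
Step 5. [(2*x) - 1 = 1] add 1: x sits inside (… - 1) ⇒ sub: 2*x = 2.
Step 6. [2*x = 2] 2·(inner) — divide through by 2 ⇒ div: x = 1.

Answer: x ∈ {1}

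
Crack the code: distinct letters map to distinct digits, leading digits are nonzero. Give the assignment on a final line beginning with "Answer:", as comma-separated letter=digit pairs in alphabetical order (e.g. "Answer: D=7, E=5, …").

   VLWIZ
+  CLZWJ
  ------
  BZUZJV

Step 1. [col 1: Z + J ≡ V (mod 10)] Z=2 is one option consistent with column 1 (Z + J ≡ V (mod 10), carry-in 0) — take it ⇒ Z=2.
Step 2. [B] adding two 5-digit numbers gives at most 5+1 digits, and here it does — B is that final carry and must be 1. So B=1.
Step 3. [col 1: Z + J ≡ V (mod 10)] no forcing yet in column 1 (carry-in 0); V=5 is free and consistent — try it ⇒ V=5.
Step 4. [col 1: Z + J ≡ V (mod 10)] column 1: given Z=2, V=5, carry-in 0, and digits 1,2,5 already taken and all letters distinct, Z+J≡V (mod 10) forces J=3 ⇒ J=3.
Step 5. [col 2: I + W ≡ J (mod 10)] no forcing yet in column 2 (carry-in 0); W=9 is free and consistent — try it. So W=9.
Step 6. [col 2: I + W ≡ J (mod 10)] column 2: given W=9, J=3, carry-in 0, and digits 1,2,3,5,9 already taken and all letters distinct, I+W≡J (mod 10) forces I=4. So I=4.
Step 7. [col 4: L + L ≡ U (mod 10)] from column 4 (nothing yet, carry-in 1, digits 1,2,3,4,5,9 already taken and all letters distinct): U must equal 7, so U=7.
Step 8. [col 4: L + L ≡ U (mod 10)] column 4: given U=7, carry-in 1, and digits 1,2,3,4,5,7,9 already taken and all letters distinct, L+L≡U (mod 10) forces L=8, so L=8.
Step 9. [col 5: V + C ≡ Z (mod 10)] column 5 reads V+C+carry(1)=Z with V=5, Z=2; with digits 1,2,3,4,5,7,8,9 already taken and all letters distinct, the only value for C is 6, so C=6.

Answer: B=1, C=6, I=4, J=3, L=8, U=7, V=5, W=9, Z=2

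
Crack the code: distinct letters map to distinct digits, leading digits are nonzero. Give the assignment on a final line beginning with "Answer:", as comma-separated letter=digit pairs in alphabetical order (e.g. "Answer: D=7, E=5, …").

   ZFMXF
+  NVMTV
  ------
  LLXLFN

Step 1. [col 1: F + V ≡ N (mod 10)] V=2 is one option consistent with column 1 (F + V ≡ N (mod 10), carry-in 0) — take it. So V=2.
Step 2. [col 1: F + V ≡ N (mod 10)] N=8 is one option consistent with column 1 (F + V ≡ N (mod 10), carry-in 0) — take it, so N=8.
Step 3. [col 1: F + V ≡ N (mod 10)] from column 1 (V=2, N=8, carry-in 0, digits 2,8 already taken and all letters distinct): F must equal 6, so F=6.
Step 4. [L] the sum has 6 digits but both addends have 5; that extra leading digit L is the final carry, namely 1, so L=1.
Step 5. [col 2: X + T ≡ F (mod 10)] several values work for T in column 2 (X + T ≡ F (mod 10), carry-in 0); try T=7. So T=7.
Step 6. [col 2: X + T ≡ F (mod 10)] from column 2 (T=7, F=6, carry-in 0, digits 1,2,6,7,8 already taken and all letters distinct): X must equal 9. So X=9.
Step 7. [col 3: M + M ≡ L (mod 10)] no forcing yet in column 3 (carry-in 1); M=5 is free and consistent — try it, so M=5.
Step 8. [col 5: Z + N ≡ L (mod 10)] column 5: given N=8, L=1, carry-in 0, and digits 1,2,5,6,7,8,9 already taken and all letters distinct, Z+N≡L (mod 10) forces Z=3 ⇒ Z=3.

Answer: F=6, L=1, M=5, N=8, T=7, V=2, X=9, Z=3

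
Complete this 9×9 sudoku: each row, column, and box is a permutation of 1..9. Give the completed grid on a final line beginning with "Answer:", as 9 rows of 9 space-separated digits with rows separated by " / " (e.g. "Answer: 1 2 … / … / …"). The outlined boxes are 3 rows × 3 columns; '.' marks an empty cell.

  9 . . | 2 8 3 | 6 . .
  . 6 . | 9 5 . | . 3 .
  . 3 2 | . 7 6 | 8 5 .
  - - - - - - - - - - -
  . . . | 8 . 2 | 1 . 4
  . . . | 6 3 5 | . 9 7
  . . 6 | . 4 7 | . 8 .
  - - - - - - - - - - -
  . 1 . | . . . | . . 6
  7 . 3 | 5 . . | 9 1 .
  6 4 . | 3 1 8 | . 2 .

Step 1. [r2c6∈{1,4}] across col 6, 1 lands solely at r2c6, so r2c6=1.
Step 2. [r5c7∈{2}] nothing but 2 survives at r5c7, so r5c7=2.
Step 3. [r9c9∈{5}] only 5 remains possible at r9c9 ⇒ r9c9=5.
Step 4. [r6c2∈{2,5,9}] in row 6, 9 fits only at r6c2, so r6c2=9.
Step 5. [r6c1∈{1,2,3,5}] row 6 places 2 nowhere but r6c1. So r6c1=2.
Step 6. [r9c7∈{7}] nothing but 7 survives at r9c7, so r9c7=7.
Step 7. [r2c3∈{4,7,8}] in row 2, 7 fits only at r2c3. So r2c3=7.
Step 8. [r7c8∈{4}] only 4 remains possible at r7c8. So r7c8=4.
Step 9. [r1c3∈{1,4,5}] r1c3 is the only open cell in row 1 admitting 4, so r1c3=4.
Step 10. [r5c2∈{8}] r5c2's peers cover all but 8. So r5c2=8.
Step 11. [r7c3∈{5,8,9}] across col 3, 8 lands solely at r7c3, so r7c3=8.
Step 12. [r4c3∈{5}] r4c3 is down to just 5. So r4c3=5.
Step 13. [r7c5∈{2,9}] 2 has one home in row 7: r7c5. So r7c5=2.
Step 14. [r3c1∈{1}] r3c1 is down to just 1, so r3c1=1.
Step 15. [r6c9∈{3}] nothing but 3 survives at r6c9 ⇒ r6c9=3.
Step 16. [r1c8∈{7}] r1c8 has the single candidate 7, so r1c8=7.
Step 17. [r8c6∈{4}] nothing but 4 survives at r8c6, so r8c6=4.
Step 18. [r2c9∈{2}] r2c9 is down to just 2. So r2c9=2.
Step 19. [r4c1∈{3}] nothing but 3 survives at r4c1. So r4c1=3.
Step 20. [r6c4∈{1}] r6c4's peers cover all but 1. So r6c4=1.
Step 21. [r8c5∈{6}] r8c5 has the single candidate 6 ⇒ r8c5=6.
Step 22. [r4c5∈{9}] nothing but 9 survives at r4c5 ⇒ r4c5=9.
Step 23. [r1c9∈{1}] nothing but 1 survives at r1c9, so r1c9=1.
Step 24. [r1c2∈{5}] r1c2's peers cover all but 5, so r1c2=5.
Step 25. [r5c3∈{1}] only 1 remains possible at r5c3 ⇒ r5c3=1.
Step 26. [r7c4∈{7}] nothing but 7 survives at r7c4 ⇒ r7c4=7.
Step 27. [r3c4∈{4}] r3c4's peers cover all but 4. So r3c4=4.
Step 28. [r7c7∈{3}] r7c7 has the single candidate 3. So r7c7=3.
Step 29. [r6c7∈{5}] r6c7 has the single candidate 5 ⇒ r6c7=5.
Step 30. [r2c7∈{4}] r2c7's peers cover all but 4 ⇒ r2c7=4.
Step 31. [r9c3∈{9}] r9c3's peers cover all but 9, so r9c3=9.
Step 32. [r5c1∈{4}] nothing but 4 survives at r5c1 ⇒ r5c1=4.
Step 33. [r4c2∈{7}] r4c2 has the single candidate 7. So r4c2=7.
Step 34. [r2c1∈{8}] r2c1's peers cover all but 8 ⇒ r2c1=8.
Step 35. [r8c2∈{2}] r8c2 has the single candidate 2 ⇒ r8c2=2.
Step 36. [r8c9∈{8}] nothing but 8 survives at r8c9. So r8c9=8.
Step 37. [r4c8∈{6}] nothing but 6 survives at r4c8, so r4c8=6.
Step 38. [r3c9∈{9}] r3c9 has the single candidate 9, so r3c9=9.
Step 39. [r7c6∈{9}] nothing but 9 survives at r7c6, so r7c6=9.
Step 40. [r7c1∈{5}] nothing but 5 survives at r7c1 ⇒ r7c1=5.

Answer: 9 5 4 2 8 3 6 7 1 / 8 6 7 9 5 1 4 3 2 / 1 3 2 4 7 6 8 5 9 / 3 7 5 8 9 2 1 6 4 / 4 8 1 6 3 5 2 9 7 / 2 9 6 1 4 7 5 8 3 / 5 1 8 7 2 9 3 4 6 / 7 2 3 5 6 4 9 1 8 / 6 4 9 3 1 8 7 2 5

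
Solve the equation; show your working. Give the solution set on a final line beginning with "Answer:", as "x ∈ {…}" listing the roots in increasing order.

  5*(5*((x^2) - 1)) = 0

Step 1. [5*(5*((x^2) - 1)) = 0] 5 out front; divide by 5 ⇒ div: 5*((x^2) - 1) = 0.
Step 2. [5*((x^2) - 1) = 0] leading coefficient 5: divide by 5. So div: (x^2) - 1 = 0.
Step 3. [(x^2) - 1 = 0] 1 comes off first (add 1). So sub: x^2 = 1.
Step 4. [x^2 = 1] √ both sides: 1 ≥ 0 gives two branches ⇒ sqrt: x = 1 or -1.

Answer: x ∈ {-1, 1}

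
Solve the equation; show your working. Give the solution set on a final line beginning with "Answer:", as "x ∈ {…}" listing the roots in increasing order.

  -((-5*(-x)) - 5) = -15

Step 1. [-((-5*(-x)) - 5) = -15] LHS negated; negate both sides. So neg: (-5*(-x)) - 5 = 15.
Step 2. [(-5*(-x)) - 5 = 15] peel the -5: add 5 from each side ⇒ sub: -5*(-x) = 20.
Step 3. [-5*(-x) = 20] -5·(inner) — divide through by -5. So div: -x = -4.
Step 4. [-x = -4] flip signs both sides ⇒ neg: x = 4.

Answer: x ∈ {4}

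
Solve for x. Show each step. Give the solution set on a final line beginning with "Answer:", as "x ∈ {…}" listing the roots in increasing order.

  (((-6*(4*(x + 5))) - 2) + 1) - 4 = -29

Step 1. [(((-6*(4*(x + 5))) - 2) + 1) - 4 = -29] the outer -4 inverts by adding 4, so sub: ((-6*(4*(x + 5))) - 2) + 1 = -25.
Step 2. [((-6*(4*(x + 5))) - 2) + 1 = -25] +1 is outermost — subtract 1 both sides, so sub: (-6*(4*(x + 5))) - 2 = -26.
Step 3. [(-6*(4*(x + 5))) - 2 = -26] add 2: x sits inside (… - 2), so sub: -6*(4*(x + 5)) = -24.
Step 4. [-6*(4*(x + 5)) = -24] -6·(inner) — divide through by -6, so div: 4*(x + 5) = 4.
Step 5. [4*(x + 5) = 4] 4 out front; divide by 4 ⇒ div: x + 5 = 1.
Step 6. [x + 5 = 1] peel the +5: subtract 5 from each side ⇒ sub: x = -4.

Answer: x ∈ {-4}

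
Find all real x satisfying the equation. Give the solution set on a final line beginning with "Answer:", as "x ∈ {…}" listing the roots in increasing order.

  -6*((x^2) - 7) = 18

Step 1. [-6*((x^2) - 7) = 18] leading coefficient -6: divide by -6, so div: (x^2) - 7 = -3.
Step 2. [(x^2) - 7 = -3] add 7: x sits inside (… - 7), so sub: x^2 = 4.
Step 3. [x^2 = 4] √ both sides: 4 ≥ 0 gives two branches ⇒ sqrt: x = 2 or -2.

Answer: x ∈ {-2, 2}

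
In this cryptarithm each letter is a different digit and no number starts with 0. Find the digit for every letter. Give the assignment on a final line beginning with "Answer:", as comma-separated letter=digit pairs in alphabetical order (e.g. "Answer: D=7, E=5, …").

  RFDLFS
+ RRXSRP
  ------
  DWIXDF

Step 1. [col 1: S + P ≡ F (mod 10)] column 1 (S + P ≡ F (mod 10), carry-in 0) doesn't pin S yet; pick S=2 and continue, so S=2.
Step 2. [col 1: S + P ≡ F (mod 10)] P=3 is one option consistent with column 1 (S + P ≡ F (mod 10), carry-in 0) — take it. So P=3.
Step 3. [col 1: S + P ≡ F (mod 10)] in column 1 we have S+P≡F with carry-in 0; given S=2, P=3 and digits 2,3 already taken and all letters distinct, that pins F to 5. So F=5.
Step 4. [col 2: F + R ≡ D (mod 10)] D=9 is one option consistent with column 2 (F + R ≡ D (mod 10), carry-in 0) — take it, so D=9.
Step 5. [col 2: F + R ≡ D (mod 10)] column 2 reads F+R+carry(0)=D with F=5, D=9; with digits 2,3,5,9 already taken and all letters distinct, the only value for R is 4, so R=4.
Step 6. [col 3: L + S ≡ X (mod 10)] L=6 is one option consistent with column 3 (L + S ≡ X (mod 10), carry-in 0) — take it ⇒ L=6.
Step 7. [col 3: L + S ≡ X (mod 10)] column 3: given L=6, S=2, carry-in 0, and digits 2,3,4,5,6,9 already taken and all letters distinct, L+S≡X (mod 10) forces X=8 ⇒ X=8.
Step 8. [col 4: D + X ≡ I (mod 10)] from column 4 (D=9, X=8, carry-in 0, digits 2,3,4,5,6,8,9 already taken and all letters distinct): I must equal 7. So I=7.
Step 9. [col 5: F + R ≡ W (mod 10)] column 5: given F=5, R=4, carry-in 1, and digits 2,3,4,5,6,7,8,9 already taken and all letters distinct, F+R≡W (mod 10) forces W=0. So W=0.

Answer: D=9, F=5, I=7, L=6, P=3, R=4, S=2, W=0, X=8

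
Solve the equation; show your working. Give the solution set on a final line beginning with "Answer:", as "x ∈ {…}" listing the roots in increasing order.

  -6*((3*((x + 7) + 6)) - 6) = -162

Step 1. [-6*((3*((x + 7) + 6)) - 6) = -162] -6 out front; divide by -6. So div: (3*((x + 7) + 6)) - 6 = 27.
Step 2. [(3*((x + 7) + 6)) - 6 = 27] 3 | LHS and 3 | 27: pull 3 out. So factor: ((x + 7) + 6) - 2 = 9.
Step 3. [((x + 7) + 6) - 2 = 9] -2 is outermost — add 2 both sides ⇒ sub: (x + 7) + 6 = 11.
Step 4. [(x + 7) + 6 = 11] the outer +6 inverts by subtracting 6. So sub: x + 7 = 5.
Step 5. [x + 7 = 5] peel the +7: subtract 7 from each side. So sub: x = -2.

Answer: x ∈ {-2}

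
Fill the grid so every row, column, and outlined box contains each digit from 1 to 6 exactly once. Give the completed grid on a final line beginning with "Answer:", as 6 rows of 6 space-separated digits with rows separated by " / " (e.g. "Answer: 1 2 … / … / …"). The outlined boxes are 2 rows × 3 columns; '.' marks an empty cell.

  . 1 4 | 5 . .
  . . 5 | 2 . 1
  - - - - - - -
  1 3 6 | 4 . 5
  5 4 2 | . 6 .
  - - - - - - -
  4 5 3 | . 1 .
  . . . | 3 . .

Step 1. [r1c6∈{3,6}] r1c6 is the only open cell in box 2 admitting 6, so r1c6=6.
Step 2. [r6c2∈{2,6}] in col 2, 2 fits only at r6c2 ⇒ r6c2=2.
Step 3. [r1c5∈{3}] r1c5's peers cover all but 3. So r1c5=3.
Step 4. [r6c5∈{4,5}] in row 6, 5 fits only at r6c5, so r6c5=5.
Step 5. [r6c1∈{6}] nothing but 6 survives at r6c1, so r6c1=6.
Step 6. [r5c4∈{6}] nothing but 6 survives at r5c4. So r5c4=6.
Step 7. [r4c6∈{3}] r4c6 has the single candidate 3 ⇒ r4c6=3.
Step 8. [r4c4∈{1}] r4c4 has the single candidate 1 ⇒ r4c4=1.
Step 9. [r2c1∈{3}] nothing but 3 survives at r2c1, so r2c1=3.
Step 10. [r5c6∈{2}] nothing but 2 survives at r5c6, so r5c6=2.
Step 11. [r2c2∈{6}] r2c2's peers cover all but 6, so r2c2=6.
Step 12. [r6c3∈{1}] only 1 remains possible at r6c3 ⇒ r6c3=1.
Step 13. [r1c1∈{2}] only 2 remains possible at r1c1 ⇒ r1c1=2.
Step 14. [r6c6∈{4}] r6c6 is down to just 4 ⇒ r6c6=4.
Step 15. [r3c5∈{2}] r3c5 is down to just 2 ⇒ r3c5=2.
Step 16. [r2c5∈{4}] r2c5 is down to just 4 ⇒ r2c5=4.

Answer: 2 1 4 5 3 6 / 3 6 5 2 4 1 / 1 3 6 4 2 5 / 5 4 2 1 6 3 / 4 5 3 6 1 2 / 6 2 1 3 5 4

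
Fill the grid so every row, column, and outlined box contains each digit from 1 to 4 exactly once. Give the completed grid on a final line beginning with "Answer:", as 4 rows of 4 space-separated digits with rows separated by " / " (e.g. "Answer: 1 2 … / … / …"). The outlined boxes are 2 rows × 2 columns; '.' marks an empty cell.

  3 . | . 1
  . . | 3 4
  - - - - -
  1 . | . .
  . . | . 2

Step 1. [r3c2∈{2,3,4}] in row 3, 2 fits only at r3c2. So r3c2=2.
Step 2. [r4c1∈{4}] only 4 remains possible at r4c1 ⇒ r4c1=4.
Step 3. [r4c3∈{1}] r4c3 is down to just 1. So r4c3=1.
Step 4. [r3c3∈{4}] r3c3's peers cover all but 4. So r3c3=4.
Step 5. [r2c1∈{2}] r2c1 is down to just 2. So r2c1=2.
Step 6. [r1c2∈{4}] nothing but 4 survives at r1c2. So r1c2=4.
Step 7. [r4c2∈{3}] r4c2 has the single candidate 3 ⇒ r4c2=3.
Step 8. [r1c3∈{2}] r1c3's peers cover all but 2. So r1c3=2.
Step 9. [r3c4∈{3}] r3c4 has the single candidate 3, so r3c4=3.
Step 10. [r2c2∈{1}] r2c2 is down to just 1, so r2c2=1.

Answer: 3 4 2 1 / 2 1 3 4 / 1 2 4 3 / 4 3 1 2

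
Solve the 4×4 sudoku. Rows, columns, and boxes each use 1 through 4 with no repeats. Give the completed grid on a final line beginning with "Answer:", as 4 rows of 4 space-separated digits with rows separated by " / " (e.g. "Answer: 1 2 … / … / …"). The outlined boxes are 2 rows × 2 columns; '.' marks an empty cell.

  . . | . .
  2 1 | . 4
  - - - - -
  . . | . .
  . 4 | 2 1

Step 1. [r1c2∈{3}] r1c2 is down to just 3 ⇒ r1c2=3.
Step 2. [r3c4∈{3}] nothing but 3 survives at r3c4, so r3c4=3.
Step 3. [r3c1∈{1}] r3c1's peers cover all but 1, so r3c1=1.
Step 4. [r1c3∈{1}] r1c3 is down to just 1. So r1c3=1.
Step 5. [r1c1∈{4}] r1c1 has the single candidate 4 ⇒ r1c1=4.
Step 6. [r2c3∈{3}] r2c3's peers cover all but 3. So r2c3=3.
Step 7. [r4c1∈{3}] nothing but 3 survives at r4c1. So r4c1=3.
Step 8. [r1c4∈{2}] r1c4's peers cover all but 2 ⇒ r1c4=2.
Step 9. [r3c3∈{4}] r3c3 has the single candidate 4. So r3c3=4.
Step 10. [r3c2∈{2}] r3c2 is down to just 2. So r3c2=2.

Answer: 4 3 1 2 / 2 1 3 4 / 1 2 4 3 / 3 4 2 1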